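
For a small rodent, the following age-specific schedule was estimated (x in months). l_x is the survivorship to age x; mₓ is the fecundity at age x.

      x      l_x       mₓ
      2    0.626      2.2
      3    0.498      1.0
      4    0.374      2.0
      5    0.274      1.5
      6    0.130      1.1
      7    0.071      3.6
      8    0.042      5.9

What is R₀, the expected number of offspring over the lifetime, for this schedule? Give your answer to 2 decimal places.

3.68

R₀ = Σ l_x mₓ:
  age 2: 0.626 × 2.2 = 1.3772
  age 3: 0.498 × 1.0 = 0.4980
  age 4: 0.374 × 2.0 = 0.7480
  age 5: 0.274 × 1.5 = 0.4110
  age 6: 0.130 × 1.1 = 0.1430
  age 7: 0.071 × 3.6 = 0.2556
  age 8: 0.042 × 5.9 = 0.2478
R₀ = 1.3772 + 0.4980 + 0.7480 + 0.4110 + 0.1430 + 0.2556 + 0.2478 = 3.6806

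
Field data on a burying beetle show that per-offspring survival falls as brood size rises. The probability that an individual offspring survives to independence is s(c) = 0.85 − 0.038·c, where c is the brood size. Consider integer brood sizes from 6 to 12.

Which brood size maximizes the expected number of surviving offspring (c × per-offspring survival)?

11

Expected surviving offspring = c × s(c):
  c=6: 6 × 0.622 = 3.732
  c=7: 7 × 0.584 = 4.088
  c=8: 8 × 0.546 = 4.368
  c=9: 9 × 0.508 = 4.572
  c=10: 10 × 0.470 = 4.700
  c=11: 11 × 0.432 = 4.752
  c=12: 12 × 0.394 = 4.728
Maximum at c = 11 (4.752 surviving offspring).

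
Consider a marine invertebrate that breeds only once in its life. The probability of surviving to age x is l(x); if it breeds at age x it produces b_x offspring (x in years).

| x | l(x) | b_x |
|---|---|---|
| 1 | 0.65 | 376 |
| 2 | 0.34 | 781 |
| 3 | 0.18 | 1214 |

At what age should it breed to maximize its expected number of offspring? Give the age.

Expected offspring if breeding at age x = l(x) × b_x:
  age 1: 0.65 × 376 = 244.400
  age 2: 0.34 × 781 = 265.540
  age 3: 0.18 × 1214 = 218.520
Maximum at age 2 (265.540).

2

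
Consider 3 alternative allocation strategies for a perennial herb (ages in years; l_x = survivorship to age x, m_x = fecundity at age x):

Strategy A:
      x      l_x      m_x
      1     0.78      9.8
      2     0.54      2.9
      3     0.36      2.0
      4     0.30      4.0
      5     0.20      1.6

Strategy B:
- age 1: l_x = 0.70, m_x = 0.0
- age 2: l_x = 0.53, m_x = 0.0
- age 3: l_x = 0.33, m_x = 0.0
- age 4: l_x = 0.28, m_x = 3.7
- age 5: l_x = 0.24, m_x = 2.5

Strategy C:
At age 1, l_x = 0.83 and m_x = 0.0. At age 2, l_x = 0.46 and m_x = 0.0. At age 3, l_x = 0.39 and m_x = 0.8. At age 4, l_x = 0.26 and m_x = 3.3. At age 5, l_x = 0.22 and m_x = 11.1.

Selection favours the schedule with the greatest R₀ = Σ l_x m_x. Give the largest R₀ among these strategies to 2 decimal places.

Strategy A: R₀ = 0.78×9.8 + 0.54×2.9 + 0.36×2.0 + 0.30×4.0 + 0.20×1.6 = 11.4500
Strategy B: R₀ = 0.70×0.0 + 0.53×0.0 + 0.33×0.0 + 0.28×3.7 + 0.24×2.5 = 1.6360
Strategy C: R₀ = 0.83×0.0 + 0.46×0.0 + 0.39×0.8 + 0.26×3.3 + 0.22×11.1 = 3.6120
Highest R₀: strategy A with 11.4500.

11.45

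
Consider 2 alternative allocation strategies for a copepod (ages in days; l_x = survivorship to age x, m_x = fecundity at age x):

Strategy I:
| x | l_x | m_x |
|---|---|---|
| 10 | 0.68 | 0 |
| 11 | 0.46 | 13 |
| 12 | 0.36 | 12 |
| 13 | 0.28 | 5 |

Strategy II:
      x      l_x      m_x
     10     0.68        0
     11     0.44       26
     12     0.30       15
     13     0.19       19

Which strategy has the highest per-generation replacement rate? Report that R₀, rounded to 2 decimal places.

Strategy I: R₀ = 0.68×0 + 0.46×13 + 0.36×12 + 0.28×5 = 11.7000
Strategy II: R₀ = 0.68×0 + 0.44×26 + 0.30×15 + 0.19×19 = 19.5500
Highest R₀: strategy II with 19.5500.

19.55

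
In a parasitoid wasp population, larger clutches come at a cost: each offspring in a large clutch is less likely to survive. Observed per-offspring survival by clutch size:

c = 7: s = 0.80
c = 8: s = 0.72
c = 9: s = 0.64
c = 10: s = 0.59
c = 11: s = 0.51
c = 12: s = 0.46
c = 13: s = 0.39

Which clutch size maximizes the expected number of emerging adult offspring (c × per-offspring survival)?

Expected emerging adult offspring = c × s(c):
  c=7: 7 × 0.80 = 5.600
  c=8: 8 × 0.72 = 5.760
  c=9: 9 × 0.64 = 5.760
  c=10: 10 × 0.59 = 5.900
  c=11: 11 × 0.51 = 5.610
  c=12: 12 × 0.46 = 5.520
  c=13: 13 × 0.39 = 5.070
Maximum at c = 10 (5.900 emerging adult offspring).

10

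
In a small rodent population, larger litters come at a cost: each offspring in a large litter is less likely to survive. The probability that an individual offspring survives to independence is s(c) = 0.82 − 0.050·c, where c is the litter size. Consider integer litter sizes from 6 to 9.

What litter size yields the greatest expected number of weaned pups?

8

Expected weaned pups = c × s(c):
  c=6: 6 × 0.520 = 3.120
  c=7: 7 × 0.470 = 3.290
  c=8: 8 × 0.420 = 3.360
  c=9: 9 × 0.370 = 3.330
Maximum at c = 8 (3.360 weaned pups).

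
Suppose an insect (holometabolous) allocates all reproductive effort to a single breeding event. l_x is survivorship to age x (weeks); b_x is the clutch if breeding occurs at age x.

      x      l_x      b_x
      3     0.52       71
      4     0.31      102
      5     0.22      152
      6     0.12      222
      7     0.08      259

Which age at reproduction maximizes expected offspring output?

3

Expected offspring if breeding at age x = l_x × b_x:
  age 3: 0.52 × 71 = 36.920
  age 4: 0.31 × 102 = 31.620
  age 5: 0.22 × 152 = 33.440
  age 6: 0.12 × 222 = 26.640
  age 7: 0.08 × 259 = 20.720
Maximum at age 3 (36.920).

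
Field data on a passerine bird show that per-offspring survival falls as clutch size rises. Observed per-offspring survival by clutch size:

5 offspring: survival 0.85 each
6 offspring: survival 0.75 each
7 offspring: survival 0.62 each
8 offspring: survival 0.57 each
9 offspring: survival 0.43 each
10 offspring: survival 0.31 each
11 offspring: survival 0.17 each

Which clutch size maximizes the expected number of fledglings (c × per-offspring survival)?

8

Expected fledglings = c × s(c):
  c=5: 5 × 0.85 = 4.250
  c=6: 6 × 0.75 = 4.500
  c=7: 7 × 0.62 = 4.340
  c=8: 8 × 0.57 = 4.560
  c=9: 9 × 0.43 = 3.870
  c=10: 10 × 0.31 = 3.100
  c=11: 11 × 0.17 = 1.870
Maximum at c = 8 (4.560 fledglings).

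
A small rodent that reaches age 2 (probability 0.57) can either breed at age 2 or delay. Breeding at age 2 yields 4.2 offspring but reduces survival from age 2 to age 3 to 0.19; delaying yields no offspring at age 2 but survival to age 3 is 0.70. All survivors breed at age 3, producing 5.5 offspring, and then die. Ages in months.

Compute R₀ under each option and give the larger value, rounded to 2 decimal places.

breed at age 2: R₀ = 0.57 × (4.2 + 0.19 × 5.5) = 0.57 × 5.2450 = 2.9896
delay to age 3: R₀ = 0.57 × (0.70 × 5.5) = 0.57 × 3.8500 = 2.1945
Higher: breed at age 2 (2.9896).

2.99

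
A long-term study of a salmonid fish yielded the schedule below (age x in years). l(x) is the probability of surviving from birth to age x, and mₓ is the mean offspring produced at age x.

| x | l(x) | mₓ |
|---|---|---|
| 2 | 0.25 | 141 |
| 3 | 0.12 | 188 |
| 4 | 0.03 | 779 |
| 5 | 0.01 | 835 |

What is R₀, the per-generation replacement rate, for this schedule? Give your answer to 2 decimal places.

R₀ = Σ l(x) mₓ:
  age 2: 0.25 × 141 = 35.2500
  age 3: 0.12 × 188 = 22.5600
  age 4: 0.03 × 779 = 23.3700
  age 5: 0.01 × 835 = 8.3500
R₀ = 35.2500 + 22.5600 + 23.3700 + 8.3500 = 89.5300

89.53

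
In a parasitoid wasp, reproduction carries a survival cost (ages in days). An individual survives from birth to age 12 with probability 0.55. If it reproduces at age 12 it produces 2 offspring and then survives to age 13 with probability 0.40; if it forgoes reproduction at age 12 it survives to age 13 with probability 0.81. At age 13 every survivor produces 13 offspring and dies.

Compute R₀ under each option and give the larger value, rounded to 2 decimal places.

5.79

breed at age 12: R₀ = 0.55 × (2 + 0.40 × 13) = 0.55 × 7.2000 = 3.9600
delay to age 13: R₀ = 0.55 × (0.81 × 13) = 0.55 × 10.5300 = 5.7915
Higher: delay to age 13 (5.7915).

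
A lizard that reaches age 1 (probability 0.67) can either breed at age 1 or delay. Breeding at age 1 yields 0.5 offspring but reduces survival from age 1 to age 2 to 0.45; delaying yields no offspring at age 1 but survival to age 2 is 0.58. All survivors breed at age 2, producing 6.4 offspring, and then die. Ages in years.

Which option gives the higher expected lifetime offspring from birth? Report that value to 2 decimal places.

2.49

breed at age 1: R₀ = 0.67 × (0.5 + 0.45 × 6.4) = 0.67 × 3.3800 = 2.2646
delay to age 2: R₀ = 0.67 × (0.58 × 6.4) = 0.67 × 3.7120 = 2.4870
Higher: delay to age 2 (2.4870).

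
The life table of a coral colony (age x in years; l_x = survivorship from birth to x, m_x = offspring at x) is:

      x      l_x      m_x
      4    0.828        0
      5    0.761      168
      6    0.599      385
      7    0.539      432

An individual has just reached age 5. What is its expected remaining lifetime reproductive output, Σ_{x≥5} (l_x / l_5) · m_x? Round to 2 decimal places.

l_5 = 0.761. Conditional survival from age 5 to x is l_x / l_5.
  x=5: (0.761/0.761) × 168 = 168.0000
  x=6: (0.599/0.761) × 385 = 303.0420
  x=7: (0.539/0.761) × 432 = 305.9763
Sum = 168.0000 + 303.0420 + 305.9763 = 777.0184

777.02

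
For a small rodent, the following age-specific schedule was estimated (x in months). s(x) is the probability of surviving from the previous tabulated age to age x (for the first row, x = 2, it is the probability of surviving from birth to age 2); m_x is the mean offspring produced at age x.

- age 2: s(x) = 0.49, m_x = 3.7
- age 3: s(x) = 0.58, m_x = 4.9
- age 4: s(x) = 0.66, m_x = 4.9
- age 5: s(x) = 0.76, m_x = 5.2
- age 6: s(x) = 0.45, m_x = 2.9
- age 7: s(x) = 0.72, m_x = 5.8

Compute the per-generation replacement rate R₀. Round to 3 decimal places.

Survivorship from birth: l_x = s_2·s_3·…·s_x.
  l_2 = 0.49000
  l_3 = 0.28420
  l_4 = 0.18757
  l_5 = 0.14255
  l_6 = 0.06415
  l_7 = 0.04619
R₀ = Σ l_x m_x:
  age 2: 0.49000 × 3.7 = 1.8130
  age 3: 0.28420 × 4.9 = 1.3926
  age 4: 0.18757 × 4.9 = 0.9191
  age 5: 0.14255 × 5.2 = 0.7413
  age 6: 0.06415 × 2.9 = 0.1860
  age 7: 0.04619 × 5.8 = 0.2679
R₀ = 1.8130 + 1.3926 + 0.9191 + 0.7413 + 0.1860 + 0.2679 = 5.3199

5.320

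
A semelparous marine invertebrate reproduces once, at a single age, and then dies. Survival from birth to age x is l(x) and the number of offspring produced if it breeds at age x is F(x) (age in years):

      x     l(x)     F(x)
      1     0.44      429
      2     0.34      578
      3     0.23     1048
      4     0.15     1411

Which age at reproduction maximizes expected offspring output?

Expected offspring if breeding at age x = l(x) × F(x):
  age 1: 0.44 × 429 = 188.760
  age 2: 0.34 × 578 = 196.520
  age 3: 0.23 × 1048 = 241.040
  age 4: 0.15 × 1411 = 211.650
Maximum at age 3 (241.040).

3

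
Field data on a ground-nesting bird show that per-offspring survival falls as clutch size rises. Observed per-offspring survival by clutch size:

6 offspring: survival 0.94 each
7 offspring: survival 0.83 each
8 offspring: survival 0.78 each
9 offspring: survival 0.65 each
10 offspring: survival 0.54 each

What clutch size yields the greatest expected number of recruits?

8

Expected recruits = c × s(c):
  c=6: 6 × 0.94 = 5.640
  c=7: 7 × 0.83 = 5.810
  c=8: 8 × 0.78 = 6.240
  c=9: 9 × 0.65 = 5.850
  c=10: 10 × 0.54 = 5.400
Maximum at c = 8 (6.240 recruits).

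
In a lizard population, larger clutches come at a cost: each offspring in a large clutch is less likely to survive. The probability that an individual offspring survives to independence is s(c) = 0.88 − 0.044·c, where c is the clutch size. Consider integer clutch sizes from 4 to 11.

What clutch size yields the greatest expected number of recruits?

Expected recruits = c × s(c):
  c=4: 4 × 0.704 = 2.816
  c=5: 5 × 0.660 = 3.300
  c=6: 6 × 0.616 = 3.696
  c=7: 7 × 0.572 = 4.004
  c=8: 8 × 0.528 = 4.224
  c=9: 9 × 0.484 = 4.356
  c=10: 10 × 0.440 = 4.400
  c=11: 11 × 0.396 = 4.356
Maximum at c = 10 (4.400 recruits).

10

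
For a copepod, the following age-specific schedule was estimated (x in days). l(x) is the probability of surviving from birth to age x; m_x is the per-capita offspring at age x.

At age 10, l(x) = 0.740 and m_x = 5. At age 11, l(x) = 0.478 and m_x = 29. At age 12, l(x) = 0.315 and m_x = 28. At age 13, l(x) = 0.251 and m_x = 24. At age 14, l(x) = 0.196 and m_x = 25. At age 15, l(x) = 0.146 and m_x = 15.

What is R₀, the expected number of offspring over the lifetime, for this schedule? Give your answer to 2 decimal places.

R₀ = Σ l(x) m_x:
  age 10: 0.740 × 5 = 3.7000
  age 11: 0.478 × 29 = 13.8620
  age 12: 0.315 × 28 = 8.8200
  age 13: 0.251 × 24 = 6.0240
  age 14: 0.196 × 25 = 4.9000
  age 15: 0.146 × 15 = 2.1900
R₀ = 3.7000 + 13.8620 + 8.8200 + 6.0240 + 4.9000 + 2.1900 = 39.4960

39.50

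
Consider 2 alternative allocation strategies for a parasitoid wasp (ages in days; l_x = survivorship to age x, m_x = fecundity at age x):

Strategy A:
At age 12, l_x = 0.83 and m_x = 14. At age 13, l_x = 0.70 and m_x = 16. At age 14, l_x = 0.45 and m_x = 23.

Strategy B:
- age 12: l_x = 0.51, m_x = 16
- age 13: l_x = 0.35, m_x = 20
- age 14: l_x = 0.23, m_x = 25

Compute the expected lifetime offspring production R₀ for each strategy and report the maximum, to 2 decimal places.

33.17

Strategy A: R₀ = 0.83×14 + 0.70×16 + 0.45×23 = 33.1700
Strategy B: R₀ = 0.51×16 + 0.35×20 + 0.23×25 = 20.9100
Highest R₀: strategy A with 33.1700.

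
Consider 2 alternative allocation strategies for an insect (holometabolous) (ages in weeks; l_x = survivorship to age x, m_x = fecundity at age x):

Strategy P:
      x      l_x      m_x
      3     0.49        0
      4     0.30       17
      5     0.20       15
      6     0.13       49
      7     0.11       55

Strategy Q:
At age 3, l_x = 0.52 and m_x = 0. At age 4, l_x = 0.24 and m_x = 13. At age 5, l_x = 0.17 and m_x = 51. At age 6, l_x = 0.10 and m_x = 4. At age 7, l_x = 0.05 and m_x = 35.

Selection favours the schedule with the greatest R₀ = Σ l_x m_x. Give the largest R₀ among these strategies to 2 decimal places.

Strategy P: R₀ = 0.49×0 + 0.30×17 + 0.20×15 + 0.13×49 + 0.11×55 = 20.5200
Strategy Q: R₀ = 0.52×0 + 0.24×13 + 0.17×51 + 0.10×4 + 0.05×35 = 13.9400
Highest R₀: strategy P with 20.5200.

20.52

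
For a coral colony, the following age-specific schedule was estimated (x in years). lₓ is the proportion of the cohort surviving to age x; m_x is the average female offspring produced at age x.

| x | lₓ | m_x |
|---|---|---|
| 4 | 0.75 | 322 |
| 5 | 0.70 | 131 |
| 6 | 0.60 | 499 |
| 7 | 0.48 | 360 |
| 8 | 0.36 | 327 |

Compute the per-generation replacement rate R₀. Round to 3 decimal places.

923.120

R₀ = Σ lₓ m_x:
  age 4: 0.75 × 322 = 241.5000
  age 5: 0.70 × 131 = 91.7000
  age 6: 0.60 × 499 = 299.4000
  age 7: 0.48 × 360 = 172.8000
  age 8: 0.36 × 327 = 117.7200
R₀ = 241.5000 + 91.7000 + 299.4000 + 172.8000 + 117.7200 = 923.1200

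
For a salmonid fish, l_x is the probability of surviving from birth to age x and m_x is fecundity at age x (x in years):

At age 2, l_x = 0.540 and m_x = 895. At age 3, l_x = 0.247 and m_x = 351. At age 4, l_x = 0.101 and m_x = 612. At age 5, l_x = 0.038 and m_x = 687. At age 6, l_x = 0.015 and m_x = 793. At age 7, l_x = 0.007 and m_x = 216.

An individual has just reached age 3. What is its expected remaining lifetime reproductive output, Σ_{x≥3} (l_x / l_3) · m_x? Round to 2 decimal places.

761.22

l_3 = 0.247. Conditional survival from age 3 to x is l_x / l_3.
  x=3: (0.247/0.247) × 351 = 351.0000
  x=4: (0.101/0.247) × 612 = 250.2510
  x=5: (0.038/0.247) × 687 = 105.6923
  x=6: (0.015/0.247) × 793 = 48.1579
  x=7: (0.007/0.247) × 216 = 6.1215
Sum = 351.0000 + 250.2510 + 105.6923 + 48.1579 + 6.1215 = 761.2227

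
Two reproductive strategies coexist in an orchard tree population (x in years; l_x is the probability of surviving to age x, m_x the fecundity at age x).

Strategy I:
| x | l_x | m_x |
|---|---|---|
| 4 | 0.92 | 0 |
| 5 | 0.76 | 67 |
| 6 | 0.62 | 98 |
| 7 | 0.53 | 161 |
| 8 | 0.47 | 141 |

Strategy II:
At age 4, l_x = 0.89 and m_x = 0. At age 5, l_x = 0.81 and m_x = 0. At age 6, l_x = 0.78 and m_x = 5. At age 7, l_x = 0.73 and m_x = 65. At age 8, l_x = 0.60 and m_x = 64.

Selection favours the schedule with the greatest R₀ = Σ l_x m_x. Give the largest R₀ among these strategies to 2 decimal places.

Strategy I: R₀ = 0.92×0 + 0.76×67 + 0.62×98 + 0.53×161 + 0.47×141 = 263.2800
Strategy II: R₀ = 0.89×0 + 0.81×0 + 0.78×5 + 0.73×65 + 0.60×64 = 89.7500
Highest R₀: strategy I with 263.2800.

263.28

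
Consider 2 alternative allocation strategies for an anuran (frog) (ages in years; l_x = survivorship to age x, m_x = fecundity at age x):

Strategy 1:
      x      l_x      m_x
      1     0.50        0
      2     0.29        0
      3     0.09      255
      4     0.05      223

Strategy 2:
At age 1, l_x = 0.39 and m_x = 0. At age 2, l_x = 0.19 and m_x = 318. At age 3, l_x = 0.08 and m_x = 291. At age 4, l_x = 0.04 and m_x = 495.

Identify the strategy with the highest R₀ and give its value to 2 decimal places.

Strategy 1: R₀ = 0.50×0 + 0.29×0 + 0.09×255 + 0.05×223 = 34.1000
Strategy 2: R₀ = 0.39×0 + 0.19×318 + 0.08×291 + 0.04×495 = 103.5000
Highest R₀: strategy 2 with 103.5000.

103.50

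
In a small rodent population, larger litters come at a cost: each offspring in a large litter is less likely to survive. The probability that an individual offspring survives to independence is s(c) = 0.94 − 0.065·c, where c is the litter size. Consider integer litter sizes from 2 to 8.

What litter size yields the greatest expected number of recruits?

Expected recruits = c × s(c):
  c=2: 2 × 0.810 = 1.620
  c=3: 3 × 0.745 = 2.235
  c=4: 4 × 0.680 = 2.720
  c=5: 5 × 0.615 = 3.075
  c=6: 6 × 0.550 = 3.300
  c=7: 7 × 0.485 = 3.395
  c=8: 8 × 0.420 = 3.360
Maximum at c = 7 (3.395 recruits).

7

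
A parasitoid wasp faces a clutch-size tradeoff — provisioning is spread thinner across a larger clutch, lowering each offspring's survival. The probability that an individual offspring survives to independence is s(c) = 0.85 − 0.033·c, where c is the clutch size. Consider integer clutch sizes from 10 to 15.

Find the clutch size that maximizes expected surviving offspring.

13

Expected surviving offspring = c × s(c):
  c=10: 10 × 0.520 = 5.200
  c=11: 11 × 0.487 = 5.357
  c=12: 12 × 0.454 = 5.448
  c=13: 13 × 0.421 = 5.473
  c=14: 14 × 0.388 = 5.432
  c=15: 15 × 0.355 = 5.325
Maximum at c = 13 (5.473 surviving offspring).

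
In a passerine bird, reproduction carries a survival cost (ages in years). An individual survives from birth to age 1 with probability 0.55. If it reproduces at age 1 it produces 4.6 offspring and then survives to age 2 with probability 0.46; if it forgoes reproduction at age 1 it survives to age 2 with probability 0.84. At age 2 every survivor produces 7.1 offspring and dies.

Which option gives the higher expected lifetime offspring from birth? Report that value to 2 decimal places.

4.33

breed at age 1: R₀ = 0.55 × (4.6 + 0.46 × 7.1) = 0.55 × 7.8660 = 4.3263
delay to age 2: R₀ = 0.55 × (0.84 × 7.1) = 0.55 × 5.9640 = 3.2802
Higher: breed at age 1 (4.3263).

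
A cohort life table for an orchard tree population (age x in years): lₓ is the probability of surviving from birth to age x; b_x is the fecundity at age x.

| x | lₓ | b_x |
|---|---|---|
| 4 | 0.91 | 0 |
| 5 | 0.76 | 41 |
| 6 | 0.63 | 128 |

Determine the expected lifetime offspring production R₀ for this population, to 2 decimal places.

111.80

R₀ = Σ lₓ b_x:
  age 4: 0.91 × 0 = 0.0000
  age 5: 0.76 × 41 = 31.1600
  age 6: 0.63 × 128 = 80.6400
R₀ = 0.0000 + 31.1600 + 80.6400 = 111.8000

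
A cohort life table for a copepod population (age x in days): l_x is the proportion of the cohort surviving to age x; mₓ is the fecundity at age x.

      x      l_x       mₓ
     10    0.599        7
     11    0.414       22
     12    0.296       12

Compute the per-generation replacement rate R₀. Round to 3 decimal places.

16.853

R₀ = Σ l_x mₓ:
  age 10: 0.599 × 7 = 4.1930
  age 11: 0.414 × 22 = 9.1080
  age 12: 0.296 × 12 = 3.5520
R₀ = 4.1930 + 9.1080 + 3.5520 = 16.8530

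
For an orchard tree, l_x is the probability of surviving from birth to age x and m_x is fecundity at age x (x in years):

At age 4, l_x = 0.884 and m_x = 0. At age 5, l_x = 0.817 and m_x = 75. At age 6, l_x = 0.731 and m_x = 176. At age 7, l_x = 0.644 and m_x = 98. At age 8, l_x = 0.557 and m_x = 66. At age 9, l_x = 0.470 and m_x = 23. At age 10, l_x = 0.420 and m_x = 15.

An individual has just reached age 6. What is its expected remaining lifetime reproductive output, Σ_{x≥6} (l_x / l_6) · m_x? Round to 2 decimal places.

336.03

l_6 = 0.731. Conditional survival from age 6 to x is l_x / l_6.
  x=6: (0.731/0.731) × 176 = 176.0000
  x=7: (0.644/0.731) × 98 = 86.3365
  x=8: (0.557/0.731) × 66 = 50.2900
  x=9: (0.470/0.731) × 23 = 14.7880
  x=10: (0.420/0.731) × 15 = 8.6183
Sum = 176.0000 + 86.3365 + 50.2900 + 14.7880 + 8.6183 = 336.0328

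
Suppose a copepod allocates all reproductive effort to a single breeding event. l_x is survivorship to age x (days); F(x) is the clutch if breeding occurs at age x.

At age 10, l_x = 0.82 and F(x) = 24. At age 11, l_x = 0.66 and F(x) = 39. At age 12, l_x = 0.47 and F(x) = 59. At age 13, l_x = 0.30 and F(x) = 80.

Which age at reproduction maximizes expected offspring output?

Expected offspring if breeding at age x = l_x × F(x):
  age 10: 0.82 × 24 = 19.680
  age 11: 0.66 × 39 = 25.740
  age 12: 0.47 × 59 = 27.730
  age 13: 0.30 × 80 = 24.000
Maximum at age 12 (27.730).

12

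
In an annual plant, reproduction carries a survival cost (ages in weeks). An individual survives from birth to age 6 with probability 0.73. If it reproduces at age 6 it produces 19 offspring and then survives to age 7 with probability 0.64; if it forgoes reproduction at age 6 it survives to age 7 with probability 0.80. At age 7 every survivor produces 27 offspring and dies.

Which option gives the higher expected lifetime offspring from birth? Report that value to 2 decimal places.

breed at age 6: R₀ = 0.73 × (19 + 0.64 × 27) = 0.73 × 36.2800 = 26.4844
delay to age 7: R₀ = 0.73 × (0.80 × 27) = 0.73 × 21.6000 = 15.7680
Higher: breed at age 6 (26.4844).

26.48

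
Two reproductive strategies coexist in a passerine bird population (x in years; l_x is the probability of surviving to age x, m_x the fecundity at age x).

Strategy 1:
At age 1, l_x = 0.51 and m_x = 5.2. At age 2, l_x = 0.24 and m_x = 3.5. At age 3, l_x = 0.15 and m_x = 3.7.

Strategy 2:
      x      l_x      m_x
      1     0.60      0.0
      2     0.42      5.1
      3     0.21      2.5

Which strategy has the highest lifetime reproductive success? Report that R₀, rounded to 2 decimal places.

4.05

Strategy 1: R₀ = 0.51×5.2 + 0.24×3.5 + 0.15×3.7 = 4.0470
Strategy 2: R₀ = 0.60×0.0 + 0.42×5.1 + 0.21×2.5 = 2.6670
Highest R₀: strategy 1 with 4.0470.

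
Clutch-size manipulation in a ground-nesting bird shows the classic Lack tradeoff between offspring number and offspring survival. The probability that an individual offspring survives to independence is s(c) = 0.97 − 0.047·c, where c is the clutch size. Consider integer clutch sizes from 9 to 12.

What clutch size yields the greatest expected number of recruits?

Expected recruits = c × s(c):
  c=9: 9 × 0.547 = 4.923
  c=10: 10 × 0.500 = 5.000
  c=11: 11 × 0.453 = 4.983
  c=12: 12 × 0.406 = 4.872
Maximum at c = 10 (5.000 recruits).

10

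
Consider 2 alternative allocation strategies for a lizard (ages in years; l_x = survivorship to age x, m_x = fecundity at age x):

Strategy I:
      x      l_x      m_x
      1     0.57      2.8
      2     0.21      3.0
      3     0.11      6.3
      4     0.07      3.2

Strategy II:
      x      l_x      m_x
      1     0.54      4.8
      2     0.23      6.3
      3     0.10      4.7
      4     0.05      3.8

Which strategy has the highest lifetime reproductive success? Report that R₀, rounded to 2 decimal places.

Strategy I: R₀ = 0.57×2.8 + 0.21×3.0 + 0.11×6.3 + 0.07×3.2 = 3.1430
Strategy II: R₀ = 0.54×4.8 + 0.23×6.3 + 0.10×4.7 + 0.05×3.8 = 4.7010
Highest R₀: strategy II with 4.7010.

4.70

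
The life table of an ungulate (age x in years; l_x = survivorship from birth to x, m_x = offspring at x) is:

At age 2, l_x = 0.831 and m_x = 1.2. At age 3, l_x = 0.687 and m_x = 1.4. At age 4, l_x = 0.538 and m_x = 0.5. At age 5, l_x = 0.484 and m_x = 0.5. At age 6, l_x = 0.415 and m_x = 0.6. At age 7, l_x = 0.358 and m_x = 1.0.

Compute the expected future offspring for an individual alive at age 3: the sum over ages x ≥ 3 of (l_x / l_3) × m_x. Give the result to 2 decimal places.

3.03

l_3 = 0.687. Conditional survival from age 3 to x is l_x / l_3.
  x=3: (0.687/0.687) × 1.4 = 1.4000
  x=4: (0.538/0.687) × 0.5 = 0.3916
  x=5: (0.484/0.687) × 0.5 = 0.3523
  x=6: (0.415/0.687) × 0.6 = 0.3624
  x=7: (0.358/0.687) × 1.0 = 0.5211
Sum = 1.4000 + 0.3916 + 0.3523 + 0.3624 + 0.5211 = 3.0274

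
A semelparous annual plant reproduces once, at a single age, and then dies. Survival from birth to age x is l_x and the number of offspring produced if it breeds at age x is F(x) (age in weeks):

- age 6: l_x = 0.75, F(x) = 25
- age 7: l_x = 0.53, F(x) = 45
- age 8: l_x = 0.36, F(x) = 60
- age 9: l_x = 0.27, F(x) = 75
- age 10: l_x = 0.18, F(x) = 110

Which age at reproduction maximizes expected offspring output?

7

Expected offspring if breeding at age x = l_x × F(x):
  age 6: 0.75 × 25 = 18.750
  age 7: 0.53 × 45 = 23.850
  age 8: 0.36 × 60 = 21.600
  age 9: 0.27 × 75 = 20.250
  age 10: 0.18 × 110 = 19.800
Maximum at age 7 (23.850).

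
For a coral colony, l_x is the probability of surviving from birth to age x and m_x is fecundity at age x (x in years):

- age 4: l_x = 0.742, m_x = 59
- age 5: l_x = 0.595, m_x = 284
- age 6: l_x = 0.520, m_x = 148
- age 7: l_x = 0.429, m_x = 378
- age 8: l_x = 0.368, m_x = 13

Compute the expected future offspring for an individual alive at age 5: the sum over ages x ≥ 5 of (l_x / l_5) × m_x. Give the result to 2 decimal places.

l_5 = 0.595. Conditional survival from age 5 to x is l_x / l_5.
  x=5: (0.595/0.595) × 284 = 284.0000
  x=6: (0.520/0.595) × 148 = 129.3445
  x=7: (0.429/0.595) × 378 = 272.5412
  x=8: (0.368/0.595) × 13 = 8.0403
Sum = 284.0000 + 129.3445 + 272.5412 + 8.0403 = 693.9261

693.93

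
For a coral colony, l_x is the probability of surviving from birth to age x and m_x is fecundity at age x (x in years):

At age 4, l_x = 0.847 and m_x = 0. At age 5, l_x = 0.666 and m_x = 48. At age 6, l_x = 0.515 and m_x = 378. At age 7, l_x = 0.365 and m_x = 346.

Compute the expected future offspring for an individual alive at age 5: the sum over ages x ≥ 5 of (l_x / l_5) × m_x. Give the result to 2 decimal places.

l_5 = 0.666. Conditional survival from age 5 to x is l_x / l_5.
  x=5: (0.666/0.666) × 48 = 48.0000
  x=6: (0.515/0.666) × 378 = 292.2973
  x=7: (0.365/0.666) × 346 = 189.6246
Sum = 48.0000 + 292.2973 + 189.6246 = 529.9219

529.92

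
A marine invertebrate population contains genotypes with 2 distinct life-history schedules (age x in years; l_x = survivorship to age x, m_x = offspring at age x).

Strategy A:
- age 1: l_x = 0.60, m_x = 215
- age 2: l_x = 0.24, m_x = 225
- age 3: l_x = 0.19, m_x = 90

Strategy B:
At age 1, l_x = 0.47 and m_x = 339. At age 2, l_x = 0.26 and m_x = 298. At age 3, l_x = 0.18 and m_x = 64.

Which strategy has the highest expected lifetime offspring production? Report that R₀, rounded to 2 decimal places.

Strategy A: R₀ = 0.60×215 + 0.24×225 + 0.19×90 = 200.1000
Strategy B: R₀ = 0.47×339 + 0.26×298 + 0.18×64 = 248.3300
Highest R₀: strategy B with 248.3300.

248.33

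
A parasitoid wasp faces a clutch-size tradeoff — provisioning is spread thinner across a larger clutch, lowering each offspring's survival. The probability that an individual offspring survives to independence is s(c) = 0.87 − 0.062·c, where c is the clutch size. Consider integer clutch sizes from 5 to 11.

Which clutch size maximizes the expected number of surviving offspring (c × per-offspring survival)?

7

Expected surviving offspring = c × s(c):
  c=5: 5 × 0.560 = 2.800
  c=6: 6 × 0.498 = 2.988
  c=7: 7 × 0.436 = 3.052
  c=8: 8 × 0.374 = 2.992
  c=9: 9 × 0.312 = 2.808
  c=10: 10 × 0.250 = 2.500
  c=11: 11 × 0.188 = 2.068
Maximum at c = 7 (3.052 surviving offspring).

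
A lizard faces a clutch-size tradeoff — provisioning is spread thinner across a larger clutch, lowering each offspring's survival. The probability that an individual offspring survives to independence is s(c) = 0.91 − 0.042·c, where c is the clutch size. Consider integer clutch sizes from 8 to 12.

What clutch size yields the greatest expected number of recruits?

Expected recruits = c × s(c):
  c=8: 8 × 0.574 = 4.592
  c=9: 9 × 0.532 = 4.788
  c=10: 10 × 0.490 = 4.900
  c=11: 11 × 0.448 = 4.928
  c=12: 12 × 0.406 = 4.872
Maximum at c = 11 (4.928 recruits).

11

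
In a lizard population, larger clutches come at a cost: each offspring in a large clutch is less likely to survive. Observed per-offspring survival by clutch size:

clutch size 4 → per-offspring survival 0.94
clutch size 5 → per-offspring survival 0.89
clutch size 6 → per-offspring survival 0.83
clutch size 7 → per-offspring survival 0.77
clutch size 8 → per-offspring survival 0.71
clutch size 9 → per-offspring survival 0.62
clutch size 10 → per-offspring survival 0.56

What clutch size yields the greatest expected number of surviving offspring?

8

Expected surviving offspring = c × s(c):
  c=4: 4 × 0.94 = 3.760
  c=5: 5 × 0.89 = 4.450
  c=6: 6 × 0.83 = 4.980
  c=7: 7 × 0.77 = 5.390
  c=8: 8 × 0.71 = 5.680
  c=9: 9 × 0.62 = 5.580
  c=10: 10 × 0.56 = 5.600
Maximum at c = 8 (5.680 surviving offspring).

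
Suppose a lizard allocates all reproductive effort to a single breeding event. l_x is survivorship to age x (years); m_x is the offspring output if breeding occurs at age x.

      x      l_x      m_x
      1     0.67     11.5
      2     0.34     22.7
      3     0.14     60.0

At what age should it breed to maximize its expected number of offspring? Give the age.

Expected offspring if breeding at age x = l_x × m_x:
  age 1: 0.67 × 11.5 = 7.705
  age 2: 0.34 × 22.7 = 7.718
  age 3: 0.14 × 60.0 = 8.400
Maximum at age 3 (8.400).

3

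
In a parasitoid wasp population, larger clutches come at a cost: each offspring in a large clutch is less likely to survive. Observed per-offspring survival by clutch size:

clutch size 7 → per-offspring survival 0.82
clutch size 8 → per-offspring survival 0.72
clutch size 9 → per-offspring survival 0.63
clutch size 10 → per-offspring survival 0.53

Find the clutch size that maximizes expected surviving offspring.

Expected surviving offspring = c × s(c):
  c=7: 7 × 0.82 = 5.740
  c=8: 8 × 0.72 = 5.760
  c=9: 9 × 0.63 = 5.670
  c=10: 10 × 0.53 = 5.300
Maximum at c = 8 (5.760 surviving offspring).

8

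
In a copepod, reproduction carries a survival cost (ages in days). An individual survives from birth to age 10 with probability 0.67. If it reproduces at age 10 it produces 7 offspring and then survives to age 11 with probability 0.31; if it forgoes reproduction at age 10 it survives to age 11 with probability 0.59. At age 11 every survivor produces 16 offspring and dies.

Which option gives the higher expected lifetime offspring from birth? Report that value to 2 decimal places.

breed at age 10: R₀ = 0.67 × (7 + 0.31 × 16) = 0.67 × 11.9600 = 8.0132
delay to age 11: R₀ = 0.67 × (0.59 × 16) = 0.67 × 9.4400 = 6.3248
Higher: breed at age 10 (8.0132).

8.01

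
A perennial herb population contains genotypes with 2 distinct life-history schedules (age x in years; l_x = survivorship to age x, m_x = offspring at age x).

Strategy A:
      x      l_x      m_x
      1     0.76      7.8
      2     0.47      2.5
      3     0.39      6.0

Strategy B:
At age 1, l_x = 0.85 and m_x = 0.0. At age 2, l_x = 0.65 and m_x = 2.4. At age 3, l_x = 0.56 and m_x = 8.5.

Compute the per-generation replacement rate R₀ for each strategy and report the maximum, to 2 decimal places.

9.44

Strategy A: R₀ = 0.76×7.8 + 0.47×2.5 + 0.39×6.0 = 9.4430
Strategy B: R₀ = 0.85×0.0 + 0.65×2.4 + 0.56×8.5 = 6.3200
Highest R₀: strategy A with 9.4430.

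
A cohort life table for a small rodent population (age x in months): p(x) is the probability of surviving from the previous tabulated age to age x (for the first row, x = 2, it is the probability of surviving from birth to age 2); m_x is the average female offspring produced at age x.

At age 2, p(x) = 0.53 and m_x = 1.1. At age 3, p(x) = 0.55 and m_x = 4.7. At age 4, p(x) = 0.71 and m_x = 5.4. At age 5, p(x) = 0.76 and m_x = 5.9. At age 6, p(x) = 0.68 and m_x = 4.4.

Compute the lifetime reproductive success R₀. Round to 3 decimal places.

4.469

Survivorship from birth: l_x = p_2·p_3·…·p_x.
  l_2 = 0.53000
  l_3 = 0.29150
  l_4 = 0.20697
  l_5 = 0.15729
  l_6 = 0.10696
R₀ = Σ l_x m_x:
  age 2: 0.53000 × 1.1 = 0.5830
  age 3: 0.29150 × 4.7 = 1.3700
  age 4: 0.20697 × 5.4 = 1.1176
  age 5: 0.15729 × 5.9 = 0.9280
  age 6: 0.10696 × 4.4 = 0.4706
R₀ = 0.5830 + 1.3700 + 1.1176 + 0.9280 + 0.4706 = 4.4693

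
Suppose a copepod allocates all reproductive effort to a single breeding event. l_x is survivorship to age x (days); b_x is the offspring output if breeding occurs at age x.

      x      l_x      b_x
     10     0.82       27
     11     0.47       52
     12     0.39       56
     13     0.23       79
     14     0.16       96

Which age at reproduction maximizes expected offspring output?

Expected offspring if breeding at age x = l_x × b_x:
  age 10: 0.82 × 27 = 22.140
  age 11: 0.47 × 52 = 24.440
  age 12: 0.39 × 56 = 21.840
  age 13: 0.23 × 79 = 18.170
  age 14: 0.16 × 96 = 15.360
Maximum at age 11 (24.440).

11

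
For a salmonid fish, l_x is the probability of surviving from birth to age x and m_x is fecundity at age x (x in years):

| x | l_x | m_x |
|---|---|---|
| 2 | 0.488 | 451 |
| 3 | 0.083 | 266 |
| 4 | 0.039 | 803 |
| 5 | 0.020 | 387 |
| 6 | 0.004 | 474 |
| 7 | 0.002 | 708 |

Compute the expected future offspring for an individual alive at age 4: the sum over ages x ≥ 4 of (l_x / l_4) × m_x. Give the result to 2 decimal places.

l_4 = 0.039. Conditional survival from age 4 to x is l_x / l_4.
  x=4: (0.039/0.039) × 803 = 803.0000
  x=5: (0.020/0.039) × 387 = 198.4615
  x=6: (0.004/0.039) × 474 = 48.6154
  x=7: (0.002/0.039) × 708 = 36.3077
Sum = 803.0000 + 198.4615 + 48.6154 + 36.3077 = 1086.3846

1086.38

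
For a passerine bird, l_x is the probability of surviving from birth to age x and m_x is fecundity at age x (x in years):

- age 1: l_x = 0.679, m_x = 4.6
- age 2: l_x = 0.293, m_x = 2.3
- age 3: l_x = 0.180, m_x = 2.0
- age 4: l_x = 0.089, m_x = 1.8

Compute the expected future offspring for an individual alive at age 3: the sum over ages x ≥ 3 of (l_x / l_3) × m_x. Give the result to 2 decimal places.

2.89

l_3 = 0.180. Conditional survival from age 3 to x is l_x / l_3.
  x=3: (0.180/0.180) × 2.0 = 2.0000
  x=4: (0.089/0.180) × 1.8 = 0.8900
Sum = 2.0000 + 0.8900 = 2.8900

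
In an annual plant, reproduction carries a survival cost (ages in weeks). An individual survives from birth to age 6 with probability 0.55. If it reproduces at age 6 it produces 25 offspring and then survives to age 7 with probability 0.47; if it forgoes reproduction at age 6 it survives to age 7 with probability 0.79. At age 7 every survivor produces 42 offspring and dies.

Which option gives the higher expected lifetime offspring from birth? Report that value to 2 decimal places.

24.61

breed at age 6: R₀ = 0.55 × (25 + 0.47 × 42) = 0.55 × 44.7400 = 24.6070
delay to age 7: R₀ = 0.55 × (0.79 × 42) = 0.55 × 33.1800 = 18.2490
Higher: breed at age 6 (24.6070).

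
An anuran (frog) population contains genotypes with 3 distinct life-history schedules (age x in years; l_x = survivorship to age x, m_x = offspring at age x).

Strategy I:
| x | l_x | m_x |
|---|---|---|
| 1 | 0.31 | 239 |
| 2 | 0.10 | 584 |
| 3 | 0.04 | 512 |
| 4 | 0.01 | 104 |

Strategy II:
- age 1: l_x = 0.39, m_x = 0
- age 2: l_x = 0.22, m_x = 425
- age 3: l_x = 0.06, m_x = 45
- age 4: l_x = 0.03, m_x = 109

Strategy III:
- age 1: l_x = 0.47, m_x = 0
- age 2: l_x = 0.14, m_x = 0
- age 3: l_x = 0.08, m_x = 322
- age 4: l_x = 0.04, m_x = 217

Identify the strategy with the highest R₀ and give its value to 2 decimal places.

Strategy I: R₀ = 0.31×239 + 0.10×584 + 0.04×512 + 0.01×104 = 154.0100
Strategy II: R₀ = 0.39×0 + 0.22×425 + 0.06×45 + 0.03×109 = 99.4700
Strategy III: R₀ = 0.47×0 + 0.14×0 + 0.08×322 + 0.04×217 = 34.4400
Highest R₀: strategy I with 154.0100.

154.01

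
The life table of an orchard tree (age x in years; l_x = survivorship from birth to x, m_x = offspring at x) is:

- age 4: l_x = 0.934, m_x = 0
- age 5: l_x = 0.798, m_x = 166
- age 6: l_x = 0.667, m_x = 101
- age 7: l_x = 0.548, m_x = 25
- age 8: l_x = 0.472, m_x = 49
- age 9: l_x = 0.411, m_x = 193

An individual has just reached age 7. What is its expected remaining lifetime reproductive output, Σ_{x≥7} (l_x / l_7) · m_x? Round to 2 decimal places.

211.95

l_7 = 0.548. Conditional survival from age 7 to x is l_x / l_7.
  x=7: (0.548/0.548) × 25 = 25.0000
  x=8: (0.472/0.548) × 49 = 42.2044
  x=9: (0.411/0.548) × 193 = 144.7500
Sum = 25.0000 + 42.2044 + 144.7500 = 211.9544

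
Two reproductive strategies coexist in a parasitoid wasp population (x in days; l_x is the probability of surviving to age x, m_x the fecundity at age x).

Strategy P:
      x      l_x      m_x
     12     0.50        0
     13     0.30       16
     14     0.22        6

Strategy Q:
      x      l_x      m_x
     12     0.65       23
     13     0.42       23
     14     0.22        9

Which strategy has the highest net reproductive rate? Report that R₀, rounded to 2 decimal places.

Strategy P: R₀ = 0.50×0 + 0.30×16 + 0.22×6 = 6.1200
Strategy Q: R₀ = 0.65×23 + 0.42×23 + 0.22×9 = 26.5900
Highest R₀: strategy Q with 26.5900.

26.59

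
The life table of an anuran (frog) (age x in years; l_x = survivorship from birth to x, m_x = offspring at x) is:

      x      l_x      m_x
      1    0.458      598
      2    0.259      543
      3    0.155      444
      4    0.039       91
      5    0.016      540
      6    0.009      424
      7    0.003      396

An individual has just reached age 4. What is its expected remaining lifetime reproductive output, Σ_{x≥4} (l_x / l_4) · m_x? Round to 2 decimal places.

l_4 = 0.039. Conditional survival from age 4 to x is l_x / l_4.
  x=4: (0.039/0.039) × 91 = 91.0000
  x=5: (0.016/0.039) × 540 = 221.5385
  x=6: (0.009/0.039) × 424 = 97.8462
  x=7: (0.003/0.039) × 396 = 30.4615
Sum = 91.0000 + 221.5385 + 97.8462 + 30.4615 = 440.8462

440.85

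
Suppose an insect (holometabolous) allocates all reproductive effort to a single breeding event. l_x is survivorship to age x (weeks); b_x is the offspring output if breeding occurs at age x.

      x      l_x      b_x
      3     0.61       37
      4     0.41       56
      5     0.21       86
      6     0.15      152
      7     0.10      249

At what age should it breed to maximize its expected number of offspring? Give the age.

7

Expected offspring if breeding at age x = l_x × b_x:
  age 3: 0.61 × 37 = 22.570
  age 4: 0.41 × 56 = 22.960
  age 5: 0.21 × 86 = 18.060
  age 6: 0.15 × 152 = 22.800
  age 7: 0.10 × 249 = 24.900
Maximum at age 7 (24.900).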